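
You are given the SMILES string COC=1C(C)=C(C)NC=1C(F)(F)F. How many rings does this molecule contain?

In SMILES, each pair of matching ring-closure digits denotes one ring-closing bond; the number of such bonds equals the number of independent rings.
Ring-closure bonds here: 1.

1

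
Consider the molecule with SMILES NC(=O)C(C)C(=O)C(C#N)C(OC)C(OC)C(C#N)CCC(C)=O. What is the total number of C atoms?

16

Count every carbon token in the SMILES (each C, including those in ring-closure positions and inside branches).
Carbon count: 16.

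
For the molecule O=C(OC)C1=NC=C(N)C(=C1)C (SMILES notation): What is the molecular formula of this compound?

Walk through each heavy atom and fill implicit hydrogens from standard valence (C 4, N 3, O 2, S 2, halogen 1):
  atom 1: O, bond orders sum to 2 (valence 2) → 0 H
  atom 2: C, bond orders sum to 4 (valence 4) → 0 H
  atom 3: O, bond orders sum to 2 (valence 2) → 0 H
  atom 4: C, bond orders sum to 1 (valence 4) → 3 H
  atom 5: C, bond orders sum to 4 (valence 4) → 0 H
  atom 6: N, bond orders sum to 3 (valence 3) → 0 H
  atom 7: C, bond orders sum to 3 (valence 4) → 1 H
  atom 8: C, bond orders sum to 4 (valence 4) → 0 H
  atom 9: N, bond orders sum to 1 (valence 3) → 2 H
  atom 10: C, bond orders sum to 4 (valence 4) → 0 H
  atom 11: C, bond orders sum to 3 (valence 4) → 1 H
  atom 12: C, bond orders sum to 1 (valence 4) → 3 H
Totals → C:8, H:10, N:2, O:2.
In Hill order: C8H10N2O2.

C8H10N2O2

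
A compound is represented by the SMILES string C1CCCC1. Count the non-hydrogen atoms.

5

Every atom symbol written in the SMILES (organic subset) is one heavy atom; implicit H are not written.
Heavy atoms by element → C:5.
Total: 5.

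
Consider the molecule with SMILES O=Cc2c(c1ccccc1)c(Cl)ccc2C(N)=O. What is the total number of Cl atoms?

Scan the SMILES for Cl atoms (remember two-letter symbols like Cl and Br are single atoms).
Chlorine count: 1.

1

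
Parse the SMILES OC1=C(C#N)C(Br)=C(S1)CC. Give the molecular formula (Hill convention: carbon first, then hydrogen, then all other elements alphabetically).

Walk through each heavy atom and fill implicit hydrogens from standard valence (C 4, N 3, O 2, S 2, halogen 1):
  atom 1: O, bond orders sum to 1 (valence 2) → 1 H
  atom 2: C, bond orders sum to 4 (valence 4) → 0 H
  atom 3: C, bond orders sum to 4 (valence 4) → 0 H
  atom 4: C, bond orders sum to 4 (valence 4) → 0 H
  atom 5: N, bond orders sum to 3 (valence 3) → 0 H
  atom 6: C, bond orders sum to 4 (valence 4) → 0 H
  atom 7: Br (halogen, monovalent) → 0 H
  atom 8: C, bond orders sum to 4 (valence 4) → 0 H
  atom 9: S, bond orders sum to 2 (valence 2) → 0 H
  atom 10: C, bond orders sum to 2 (valence 4) → 2 H
  atom 11: C, bond orders sum to 1 (valence 4) → 3 H
Totals → C:7, H:6, Br:1, N:1, O:1, S:1.

C7H6BrNOS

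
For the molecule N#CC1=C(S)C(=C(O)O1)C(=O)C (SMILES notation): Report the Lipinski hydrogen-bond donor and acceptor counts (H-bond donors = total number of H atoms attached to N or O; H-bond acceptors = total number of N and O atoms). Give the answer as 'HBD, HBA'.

1, 4

Donors: find every N or O and count the H atoms it carries.
  atom 1 (N): bond orders sum to 3 → 0 H
  atom 8 (O): bond orders sum to 1 → 1 H
  atom 9 (O): bond orders sum to 2 → 0 H
  atom 11 (O): bond orders sum to 2 → 0 H
Lipinski HBD = 1.
Acceptors: N atoms = 1, O atoms = 3 → HBA = 4.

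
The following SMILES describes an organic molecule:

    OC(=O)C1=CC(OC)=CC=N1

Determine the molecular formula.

C7H7NO3

Walk through each heavy atom and fill implicit hydrogens from standard valence (C 4, N 3, O 2, S 2, halogen 1):
  atom 1: O, bond orders sum to 1 (valence 2) → 1 H
  atom 2: C, bond orders sum to 4 (valence 4) → 0 H
  atom 3: O, bond orders sum to 2 (valence 2) → 0 H
  atom 4: C, bond orders sum to 4 (valence 4) → 0 H
  atom 5: C, bond orders sum to 3 (valence 4) → 1 H
  atom 6: C, bond orders sum to 4 (valence 4) → 0 H
  atom 7: O, bond orders sum to 2 (valence 2) → 0 H
  atom 8: C, bond orders sum to 1 (valence 4) → 3 H
  atom 9: C, bond orders sum to 3 (valence 4) → 1 H
  atom 10: C, bond orders sum to 3 (valence 4) → 1 H
  atom 11: N, bond orders sum to 3 (valence 3) → 0 H
Totals → C:7, H:7, N:1, O:3.
In Hill order: C7H7NO3.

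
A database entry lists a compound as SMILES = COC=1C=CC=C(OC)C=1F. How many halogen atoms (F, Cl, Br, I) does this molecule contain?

Halogen atoms appear at heavy-atom position 11 (1×F).
Other groups present: 2 ether.
Halogen count: 1.

1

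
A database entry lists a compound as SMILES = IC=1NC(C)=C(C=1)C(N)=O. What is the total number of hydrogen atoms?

Walk through each heavy atom and fill implicit hydrogens from standard valence (C 4, N 3, O 2, S 2, halogen 1):
  atom 1: I (halogen, monovalent) → 0 H
  atom 2: C, bond orders sum to 4 (valence 4) → 0 H
  atom 3: N, bond orders sum to 2 (valence 3) → 1 H
  atom 4: C, bond orders sum to 4 (valence 4) → 0 H
  atom 5: C, bond orders sum to 1 (valence 4) → 3 H
  atom 6: C, bond orders sum to 4 (valence 4) → 0 H
  atom 7: C, bond orders sum to 3 (valence 4) → 1 H
  atom 8: C, bond orders sum to 4 (valence 4) → 0 H
  atom 9: N, bond orders sum to 1 (valence 3) → 2 H
  atom 10: O, bond orders sum to 2 (valence 2) → 0 H
Total hydrogens: 7.

7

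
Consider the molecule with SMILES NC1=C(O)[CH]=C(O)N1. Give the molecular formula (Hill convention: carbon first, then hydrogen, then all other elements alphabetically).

Walk through each heavy atom and fill implicit hydrogens from standard valence (C 4, N 3, O 2, S 2, halogen 1):
  atom 1: N, bond orders sum to 1 (valence 3) → 2 H
  atom 2: C, bond orders sum to 4 (valence 4) → 0 H
  atom 3: C, bond orders sum to 4 (valence 4) → 0 H
  atom 4: O, bond orders sum to 1 (valence 2) → 1 H
  atom 5: C with explicit H count 1
  atom 6: C, bond orders sum to 4 (valence 4) → 0 H
  atom 7: O, bond orders sum to 1 (valence 2) → 1 H
  atom 8: N, bond orders sum to 2 (valence 3) → 1 H
Totals → C:4, H:6, N:2, O:2.
In Hill order: C4H6N2O2.

C4H6N2O2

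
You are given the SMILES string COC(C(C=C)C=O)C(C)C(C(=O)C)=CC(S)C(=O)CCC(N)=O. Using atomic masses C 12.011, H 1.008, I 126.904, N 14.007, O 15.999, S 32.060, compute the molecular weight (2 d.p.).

First, the molecular formula is C17H25NO5S (counting implicit H from valence).
  C: 17 × 12.011 = 204.187
  H: 25 × 1.008 = 25.200
  N: 1 × 14.007 = 14.007
  O: 5 × 15.999 = 79.995
  S: 1 × 32.060 = 32.060
Sum: 17×12.011 + 25×1.008 + 1×14.007 + 5×15.999 + 1×32.060 = 355.449 → 355.45 g/mol.

355.45 g/mol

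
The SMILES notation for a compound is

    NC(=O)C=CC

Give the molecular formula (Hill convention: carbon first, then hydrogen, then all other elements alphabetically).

C4H7NO

Walk through each heavy atom and fill implicit hydrogens from standard valence (C 4, N 3, O 2, S 2, halogen 1):
  atom 1: N, bond orders sum to 1 (valence 3) → 2 H
  atom 2: C, bond orders sum to 4 (valence 4) → 0 H
  atom 3: O, bond orders sum to 2 (valence 2) → 0 H
  atom 4: C, bond orders sum to 3 (valence 4) → 1 H
  atom 5: C, bond orders sum to 3 (valence 4) → 1 H
  atom 6: C, bond orders sum to 1 (valence 4) → 3 H
Totals → C:4, H:7, N:1, O:1.
In Hill order: C4H7NO.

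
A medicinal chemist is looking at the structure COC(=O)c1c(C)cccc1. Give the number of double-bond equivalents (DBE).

Molecular formula: C9H10O2.
DoU = (2C + 2 + N − H − X) / 2, where X is the halogen count and O/S are ignored.
    = (2·9 + 2 + 0 − 10 − 0) / 2 = 10 / 2 = 5.

5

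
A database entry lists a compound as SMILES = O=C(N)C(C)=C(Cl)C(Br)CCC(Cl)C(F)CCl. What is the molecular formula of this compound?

Walk through each heavy atom and fill implicit hydrogens from standard valence (C 4, N 3, O 2, S 2, halogen 1):
  atom 1: O, bond orders sum to 2 (valence 2) → 0 H
  atom 2: C, bond orders sum to 4 (valence 4) → 0 H
  atom 3: N, bond orders sum to 1 (valence 3) → 2 H
  atom 4: C, bond orders sum to 4 (valence 4) → 0 H
  atom 5: C, bond orders sum to 1 (valence 4) → 3 H
  atom 6: C, bond orders sum to 4 (valence 4) → 0 H
  atom 7: Cl (halogen, monovalent) → 0 H
  atom 8: C, bond orders sum to 3 (valence 4) → 1 H
  atom 9: Br (halogen, monovalent) → 0 H
  atom 10: C, bond orders sum to 2 (valence 4) → 2 H
  atom 11: C, bond orders sum to 2 (valence 4) → 2 H
  atom 12: C, bond orders sum to 3 (valence 4) → 1 H
  atom 13: Cl (halogen, monovalent) → 0 H
  atom 14: C, bond orders sum to 3 (valence 4) → 1 H
  atom 15: F (halogen, monovalent) → 0 H
  atom 16: C, bond orders sum to 2 (valence 4) → 2 H
  atom 17: Cl (halogen, monovalent) → 0 H
Totals → C:10, H:14, Br:1, Cl:3, F:1, N:1, O:1.
In Hill order: C10H14BrCl3FNO.

C10H14BrCl3FNO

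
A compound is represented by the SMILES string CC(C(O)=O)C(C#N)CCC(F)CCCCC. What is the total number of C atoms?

13

Count every carbon token in the SMILES (each C, including those in ring-closure positions and inside branches).
Carbon count: 13.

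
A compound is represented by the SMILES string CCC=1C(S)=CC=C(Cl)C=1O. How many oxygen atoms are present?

1

Scan the SMILES for O atoms (remember two-letter symbols like Cl and Br are single atoms).
Oxygen count: 1.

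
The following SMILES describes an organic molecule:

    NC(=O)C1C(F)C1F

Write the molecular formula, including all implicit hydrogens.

C4H5F2NO

Walk through each heavy atom and fill implicit hydrogens from standard valence (C 4, N 3, O 2, S 2, halogen 1):
  atom 1: N, bond orders sum to 1 (valence 3) → 2 H
  atom 2: C, bond orders sum to 4 (valence 4) → 0 H
  atom 3: O, bond orders sum to 2 (valence 2) → 0 H
  atom 4: C, bond orders sum to 3 (valence 4) → 1 H
  atom 5: C, bond orders sum to 3 (valence 4) → 1 H
  atom 6: F (halogen, monovalent) → 0 H
  atom 7: C, bond orders sum to 3 (valence 4) → 1 H
  atom 8: F (halogen, monovalent) → 0 H
Totals → C:4, H:5, F:2, N:1, O:1.
In Hill order: C4H5F2NO.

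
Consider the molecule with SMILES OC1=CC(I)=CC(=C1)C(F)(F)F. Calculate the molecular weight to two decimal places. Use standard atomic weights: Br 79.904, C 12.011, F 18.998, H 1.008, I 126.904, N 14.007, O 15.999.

288.01 g/mol

First, the molecular formula is C7H4F3IO (counting implicit H from valence).
  C: 7 × 12.011 = 84.077
  F: 3 × 18.998 = 56.994
  H: 4 × 1.008 = 4.032
  I: 1 × 126.904 = 126.904
  O: 1 × 15.999 = 15.999
Sum: 7×12.011 + 3×18.998 + 4×1.008 + 1×126.904 + 1×15.999 = 288.006 → 288.01 g/mol.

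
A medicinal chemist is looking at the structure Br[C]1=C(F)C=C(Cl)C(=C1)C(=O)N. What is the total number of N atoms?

1

Scan the SMILES for N atoms (remember two-letter symbols like Cl and Br are single atoms).
Nitrogen count: 1.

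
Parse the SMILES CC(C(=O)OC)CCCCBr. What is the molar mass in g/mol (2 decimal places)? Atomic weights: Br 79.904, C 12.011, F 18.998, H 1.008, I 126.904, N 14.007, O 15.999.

223.11 g/mol

First, the molecular formula is C8H15BrO2 (counting implicit H from valence).
  Br: 1 × 79.904 = 79.904
  C: 8 × 12.011 = 96.088
  H: 15 × 1.008 = 15.120
  O: 2 × 15.999 = 31.998
Sum: 1×79.904 + 8×12.011 + 15×1.008 + 2×15.999 = 223.110 → 223.11 g/mol.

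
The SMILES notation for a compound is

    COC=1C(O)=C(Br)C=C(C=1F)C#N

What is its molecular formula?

C8H5BrFNO2

Walk through each heavy atom and fill implicit hydrogens from standard valence (C 4, N 3, O 2, S 2, halogen 1):
  atom 1: C, bond orders sum to 1 (valence 4) → 3 H
  atom 2: O, bond orders sum to 2 (valence 2) → 0 H
  atom 3: C, bond orders sum to 4 (valence 4) → 0 H
  atom 4: C, bond orders sum to 4 (valence 4) → 0 H
  atom 5: O, bond orders sum to 1 (valence 2) → 1 H
  atom 6: C, bond orders sum to 4 (valence 4) → 0 H
  atom 7: Br (halogen, monovalent) → 0 H
  atom 8: C, bond orders sum to 3 (valence 4) → 1 H
  atom 9: C, bond orders sum to 4 (valence 4) → 0 H
  atom 10: C, bond orders sum to 4 (valence 4) → 0 H
  atom 11: F (halogen, monovalent) → 0 H
  atom 12: C, bond orders sum to 4 (valence 4) → 0 H
  atom 13: N, bond orders sum to 3 (valence 3) → 0 H
Totals → C:8, H:5, Br:1, F:1, N:1, O:2.
In Hill order: C8H5BrFNO2.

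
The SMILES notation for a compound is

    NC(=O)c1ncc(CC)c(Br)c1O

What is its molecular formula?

Walk through each heavy atom and fill implicit hydrogens from standard valence (C 4, N 3, O 2, S 2, halogen 1); for lowercase aromatic atoms, an aromatic c carries 1 H when it has two neighbours and 0 H with three, and aromatic n carries 0 H:
  atom 1: N, bond orders sum to 1 (valence 3) → 2 H
  atom 2: C, bond orders sum to 4 (valence 4) → 0 H
  atom 3: O, bond orders sum to 2 (valence 2) → 0 H
  atom 4: aromatic c, 3 neighbours → 0 H
  atom 5: aromatic n, 2 neighbours → 0 H
  atom 6: aromatic c, 2 neighbours → 1 H
  atom 7: aromatic c, 3 neighbours → 0 H
  atom 8: C, bond orders sum to 2 (valence 4) → 2 H
  atom 9: C, bond orders sum to 1 (valence 4) → 3 H
  atom 10: aromatic c, 3 neighbours → 0 H
  atom 11: Br (halogen, monovalent) → 0 H
  atom 12: aromatic c, 3 neighbours → 0 H
  atom 13: O, bond orders sum to 1 (valence 2) → 1 H
Totals → C:8, H:9, Br:1, N:2, O:2.
In Hill order: C8H9BrN2O2.

C8H9BrN2O2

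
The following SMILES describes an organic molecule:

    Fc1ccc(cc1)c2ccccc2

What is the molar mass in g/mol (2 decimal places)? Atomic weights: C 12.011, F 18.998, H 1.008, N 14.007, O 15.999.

First, the molecular formula is C12H9F (counting implicit H from valence).
  C: 12 × 12.011 = 144.132
  F: 1 × 18.998 = 18.998
  H: 9 × 1.008 = 9.072
Sum: 12×12.011 + 1×18.998 + 9×1.008 = 172.202 → 172.20 g/mol.

172.20 g/mol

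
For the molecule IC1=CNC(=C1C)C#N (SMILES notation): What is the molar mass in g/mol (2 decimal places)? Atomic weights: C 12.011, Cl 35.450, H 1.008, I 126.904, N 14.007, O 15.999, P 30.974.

First, the molecular formula is C6H5IN2 (counting implicit H from valence).
  C: 6 × 12.011 = 72.066
  H: 5 × 1.008 = 5.040
  I: 1 × 126.904 = 126.904
  N: 2 × 14.007 = 28.014
Sum: 6×12.011 + 5×1.008 + 1×126.904 + 2×14.007 = 232.024 → 232.02 g/mol.

232.02 g/mol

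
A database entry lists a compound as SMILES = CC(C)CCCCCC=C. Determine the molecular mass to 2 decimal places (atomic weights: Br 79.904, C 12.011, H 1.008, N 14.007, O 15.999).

140.27 g/mol

First, the molecular formula is C10H20 (counting implicit H from valence).
  C: 10 × 12.011 = 120.110
  H: 20 × 1.008 = 20.160
Sum: 10×12.011 + 20×1.008 = 140.270 → 140.27 g/mol.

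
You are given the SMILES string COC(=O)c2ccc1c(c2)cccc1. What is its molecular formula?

Walk through each heavy atom and fill implicit hydrogens from standard valence (C 4, N 3, O 2, S 2, halogen 1); for lowercase aromatic atoms, an aromatic c carries 1 H when it has two neighbours and 0 H with three, and aromatic n carries 0 H:
  atom 1: C, bond orders sum to 1 (valence 4) → 3 H
  atom 2: O, bond orders sum to 2 (valence 2) → 0 H
  atom 3: C, bond orders sum to 4 (valence 4) → 0 H
  atom 4: O, bond orders sum to 2 (valence 2) → 0 H
  atom 5: aromatic c, 3 neighbours → 0 H
  atom 6: aromatic c, 2 neighbours → 1 H
  atom 7: aromatic c, 2 neighbours → 1 H
  atom 8: aromatic c, 3 neighbours → 0 H
  atom 9: aromatic c, 3 neighbours → 0 H
  atom 10: aromatic c, 2 neighbours → 1 H
  atom 11: aromatic c, 2 neighbours → 1 H
  atom 12: aromatic c, 2 neighbours → 1 H
  atom 13: aromatic c, 2 neighbours → 1 H
  atom 14: aromatic c, 2 neighbours → 1 H
Totals → C:12, H:10, O:2.

C12H10O2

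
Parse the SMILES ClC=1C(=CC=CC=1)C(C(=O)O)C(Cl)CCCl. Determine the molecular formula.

C11H11Cl3O2

Walk through each heavy atom and fill implicit hydrogens from standard valence (C 4, N 3, O 2, S 2, halogen 1):
  atom 1: Cl (halogen, monovalent) → 0 H
  atom 2: C, bond orders sum to 4 (valence 4) → 0 H
  atom 3: C, bond orders sum to 4 (valence 4) → 0 H
  atom 4: C, bond orders sum to 3 (valence 4) → 1 H
  atom 5: C, bond orders sum to 3 (valence 4) → 1 H
  atom 6: C, bond orders sum to 3 (valence 4) → 1 H
  atom 7: C, bond orders sum to 3 (valence 4) → 1 H
  atom 8: C, bond orders sum to 3 (valence 4) → 1 H
  atom 9: C, bond orders sum to 4 (valence 4) → 0 H
  atom 10: O, bond orders sum to 2 (valence 2) → 0 H
  atom 11: O, bond orders sum to 1 (valence 2) → 1 H
  atom 12: C, bond orders sum to 3 (valence 4) → 1 H
  atom 13: Cl (halogen, monovalent) → 0 H
  atom 14: C, bond orders sum to 2 (valence 4) → 2 H
  atom 15: C, bond orders sum to 2 (valence 4) → 2 H
  atom 16: Cl (halogen, monovalent) → 0 H
Totals → C:11, H:11, Cl:3, O:2.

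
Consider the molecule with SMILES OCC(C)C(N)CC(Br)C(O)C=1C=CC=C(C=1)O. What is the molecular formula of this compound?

C13H20BrNO3

Walk through each heavy atom and fill implicit hydrogens from standard valence (C 4, N 3, O 2, S 2, halogen 1):
  atom 1: O, bond orders sum to 1 (valence 2) → 1 H
  atom 2: C, bond orders sum to 2 (valence 4) → 2 H
  atom 3: C, bond orders sum to 3 (valence 4) → 1 H
  atom 4: C, bond orders sum to 1 (valence 4) → 3 H
  atom 5: C, bond orders sum to 3 (valence 4) → 1 H
  atom 6: N, bond orders sum to 1 (valence 3) → 2 H
  atom 7: C, bond orders sum to 2 (valence 4) → 2 H
  atom 8: C, bond orders sum to 3 (valence 4) → 1 H
  atom 9: Br (halogen, monovalent) → 0 H
  atom 10: C, bond orders sum to 3 (valence 4) → 1 H
  atom 11: O, bond orders sum to 1 (valence 2) → 1 H
  atom 12: C, bond orders sum to 4 (valence 4) → 0 H
  atom 13: C, bond orders sum to 3 (valence 4) → 1 H
  atom 14: C, bond orders sum to 3 (valence 4) → 1 H
  atom 15: C, bond orders sum to 3 (valence 4) → 1 H
  atom 16: C, bond orders sum to 4 (valence 4) → 0 H
  atom 17: C, bond orders sum to 3 (valence 4) → 1 H
  atom 18: O, bond orders sum to 1 (valence 2) → 1 H
Totals → C:13, H:20, Br:1, N:1, O:3.
In Hill order: C13H20BrNO3.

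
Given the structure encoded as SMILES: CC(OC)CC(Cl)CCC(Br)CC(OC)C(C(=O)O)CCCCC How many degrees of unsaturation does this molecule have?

Degree of unsaturation = (number of rings) + (number of π bonds).
Ring closures in the SMILES: 0.
π bonds: 1 double bond (each 1 DoU) → 1 DoU from unsaturation.
Total DoU = 0 + 1 = 1.

1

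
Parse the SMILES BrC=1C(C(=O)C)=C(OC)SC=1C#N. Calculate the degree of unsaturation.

6

Degree of unsaturation = (number of rings) + (number of π bonds).
Ring closures in the SMILES: 1.
π bonds: 3 double bonds (each 1 DoU), 1 triple bond (each 2 DoU) → 5 DoU from unsaturation.
Total DoU = 1 + 5 = 6.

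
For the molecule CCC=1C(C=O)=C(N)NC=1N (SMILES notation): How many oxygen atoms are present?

Scan the SMILES for O atoms (remember two-letter symbols like Cl and Br are single atoms).
Oxygen count: 1.

1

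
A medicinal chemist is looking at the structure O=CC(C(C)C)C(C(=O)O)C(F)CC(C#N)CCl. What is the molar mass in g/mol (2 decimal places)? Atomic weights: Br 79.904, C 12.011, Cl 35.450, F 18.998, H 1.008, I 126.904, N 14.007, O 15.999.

First, the molecular formula is C12H17ClFNO3 (counting implicit H from valence).
  C: 12 × 12.011 = 144.132
  Cl: 1 × 35.450 = 35.450
  F: 1 × 18.998 = 18.998
  H: 17 × 1.008 = 17.136
  N: 1 × 14.007 = 14.007
  O: 3 × 15.999 = 47.997
Sum: 12×12.011 + 1×35.450 + 1×18.998 + 17×1.008 + 1×14.007 + 3×15.999 = 277.720 → 277.72 g/mol.

277.72 g/mol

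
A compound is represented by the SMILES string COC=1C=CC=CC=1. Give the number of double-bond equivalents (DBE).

4

Molecular formula: C7H8O.
DoU = (2C + 2 + N − H − X) / 2, where X is the halogen count and O/S are ignored.
    = (2·7 + 2 + 0 − 8 − 0) / 2 = 8 / 2 = 4.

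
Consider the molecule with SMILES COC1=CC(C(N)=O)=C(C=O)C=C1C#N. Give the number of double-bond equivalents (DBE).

Molecular formula: C10H8N2O3.
DoU = (2C + 2 + N − H − X) / 2, where X is the halogen count and O/S are ignored.
    = (2·10 + 2 + 2 − 8 − 0) / 2 = 16 / 2 = 8.

8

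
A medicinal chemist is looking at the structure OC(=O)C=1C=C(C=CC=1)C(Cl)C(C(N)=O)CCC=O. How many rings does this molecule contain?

1

In SMILES, each pair of matching ring-closure digits denotes one ring-closing bond; the number of such bonds equals the number of independent rings.
Ring-closure bonds here: 1.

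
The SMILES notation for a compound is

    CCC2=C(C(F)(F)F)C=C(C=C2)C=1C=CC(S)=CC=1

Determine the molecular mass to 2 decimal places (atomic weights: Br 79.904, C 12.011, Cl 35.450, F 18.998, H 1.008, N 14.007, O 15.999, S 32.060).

282.32 g/mol

First, the molecular formula is C15H13F3S (counting implicit H from valence).
  C: 15 × 12.011 = 180.165
  F: 3 × 18.998 = 56.994
  H: 13 × 1.008 = 13.104
  S: 1 × 32.060 = 32.060
Sum: 15×12.011 + 3×18.998 + 13×1.008 + 1×32.060 = 282.323 → 282.32 g/mol.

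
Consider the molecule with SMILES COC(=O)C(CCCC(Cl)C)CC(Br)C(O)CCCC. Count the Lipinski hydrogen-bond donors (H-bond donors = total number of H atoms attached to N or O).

1

Donors: find every N or O and count the H atoms it carries.
  atom 2 (O): bond orders sum to 2 → 0 H
  atom 4 (O): bond orders sum to 2 → 0 H
  atom 16 (O): bond orders sum to 1 → 1 H
Lipinski HBD = 1.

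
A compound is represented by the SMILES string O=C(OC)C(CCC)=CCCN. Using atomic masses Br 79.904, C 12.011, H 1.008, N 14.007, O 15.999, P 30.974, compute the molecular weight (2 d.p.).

171.24 g/mol

First, the molecular formula is C9H17NO2 (counting implicit H from valence).
  C: 9 × 12.011 = 108.099
  H: 17 × 1.008 = 17.136
  N: 1 × 14.007 = 14.007
  O: 2 × 15.999 = 31.998
Sum: 9×12.011 + 17×1.008 + 1×14.007 + 2×15.999 = 171.240 → 171.24 g/mol.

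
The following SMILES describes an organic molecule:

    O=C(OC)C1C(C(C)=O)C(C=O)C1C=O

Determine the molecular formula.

C10H12O5

Walk through each heavy atom and fill implicit hydrogens from standard valence (C 4, N 3, O 2, S 2, halogen 1):
  atom 1: O, bond orders sum to 2 (valence 2) → 0 H
  atom 2: C, bond orders sum to 4 (valence 4) → 0 H
  atom 3: O, bond orders sum to 2 (valence 2) → 0 H
  atom 4: C, bond orders sum to 1 (valence 4) → 3 H
  atom 5: C, bond orders sum to 3 (valence 4) → 1 H
  atom 6: C, bond orders sum to 3 (valence 4) → 1 H
  atom 7: C, bond orders sum to 4 (valence 4) → 0 H
  atom 8: C, bond orders sum to 1 (valence 4) → 3 H
  atom 9: O, bond orders sum to 2 (valence 2) → 0 H
  atom 10: C, bond orders sum to 3 (valence 4) → 1 H
  atom 11: C, bond orders sum to 3 (valence 4) → 1 H
  atom 12: O, bond orders sum to 2 (valence 2) → 0 H
  atom 13: C, bond orders sum to 3 (valence 4) → 1 H
  atom 14: C, bond orders sum to 3 (valence 4) → 1 H
  atom 15: O, bond orders sum to 2 (valence 2) → 0 H
Totals → C:10, H:12, O:5.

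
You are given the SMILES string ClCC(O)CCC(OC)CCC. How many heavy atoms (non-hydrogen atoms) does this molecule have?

12

Every atom symbol written in the SMILES (organic subset) is one heavy atom; implicit H are not written.
Heavy atoms by element → C:9, Cl:1, O:2.
Total: 12.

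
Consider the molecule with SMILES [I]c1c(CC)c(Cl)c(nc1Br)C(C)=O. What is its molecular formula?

C9H8BrClINO

Walk through each heavy atom and fill implicit hydrogens from standard valence (C 4, N 3, O 2, S 2, halogen 1); for lowercase aromatic atoms, an aromatic c carries 1 H when it has two neighbours and 0 H with three, and aromatic n carries 0 H:
  atom 1: I with explicit H count 0
  atom 2: aromatic c, 3 neighbours → 0 H
  atom 3: aromatic c, 3 neighbours → 0 H
  atom 4: C, bond orders sum to 2 (valence 4) → 2 H
  atom 5: C, bond orders sum to 1 (valence 4) → 3 H
  atom 6: aromatic c, 3 neighbours → 0 H
  atom 7: Cl (halogen, monovalent) → 0 H
  atom 8: aromatic c, 3 neighbours → 0 H
  atom 9: aromatic n, 2 neighbours → 0 H
  atom 10: aromatic c, 3 neighbours → 0 H
  atom 11: Br (halogen, monovalent) → 0 H
  atom 12: C, bond orders sum to 4 (valence 4) → 0 H
  atom 13: C, bond orders sum to 1 (valence 4) → 3 H
  atom 14: O, bond orders sum to 2 (valence 2) → 0 H
Totals → C:9, H:8, Br:1, Cl:1, I:1, N:1, O:1.
In Hill order: C9H8BrClINO.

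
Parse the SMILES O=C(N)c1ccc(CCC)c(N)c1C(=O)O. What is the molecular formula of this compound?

C11H14N2O3

Walk through each heavy atom and fill implicit hydrogens from standard valence (C 4, N 3, O 2, S 2, halogen 1); for lowercase aromatic atoms, an aromatic c carries 1 H when it has two neighbours and 0 H with three, and aromatic n carries 0 H:
  atom 1: O, bond orders sum to 2 (valence 2) → 0 H
  atom 2: C, bond orders sum to 4 (valence 4) → 0 H
  atom 3: N, bond orders sum to 1 (valence 3) → 2 H
  atom 4: aromatic c, 3 neighbours → 0 H
  atom 5: aromatic c, 2 neighbours → 1 H
  atom 6: aromatic c, 2 neighbours → 1 H
  atom 7: aromatic c, 3 neighbours → 0 H
  atom 8: C, bond orders sum to 2 (valence 4) → 2 H
  atom 9: C, bond orders sum to 2 (valence 4) → 2 H
  atom 10: C, bond orders sum to 1 (valence 4) → 3 H
  atom 11: aromatic c, 3 neighbours → 0 H
  atom 12: N, bond orders sum to 1 (valence 3) → 2 H
  atom 13: aromatic c, 3 neighbours → 0 H
  atom 14: C, bond orders sum to 4 (valence 4) → 0 H
  atom 15: O, bond orders sum to 2 (valence 2) → 0 H
  atom 16: O, bond orders sum to 1 (valence 2) → 1 H
Totals → C:11, H:14, N:2, O:3.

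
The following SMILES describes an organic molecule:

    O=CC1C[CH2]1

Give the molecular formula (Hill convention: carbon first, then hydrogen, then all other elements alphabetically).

Walk through each heavy atom and fill implicit hydrogens from standard valence (C 4, N 3, O 2, S 2, halogen 1):
  atom 1: O, bond orders sum to 2 (valence 2) → 0 H
  atom 2: C, bond orders sum to 3 (valence 4) → 1 H
  atom 3: C, bond orders sum to 3 (valence 4) → 1 H
  atom 4: C, bond orders sum to 2 (valence 4) → 2 H
  atom 5: C with explicit H count 2
Totals → C:4, H:6, O:1.
In Hill order: C4H6O.

C4H6O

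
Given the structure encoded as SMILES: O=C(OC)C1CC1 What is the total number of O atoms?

Scan the SMILES for O atoms (remember two-letter symbols like Cl and Br are single atoms).
Oxygen count: 2.

2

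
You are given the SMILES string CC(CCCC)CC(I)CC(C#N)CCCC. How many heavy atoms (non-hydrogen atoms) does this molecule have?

17

Every atom symbol written in the SMILES (organic subset) is one heavy atom; implicit H are not written.
Heavy atoms by element → C:15, I:1, N:1.
Total: 17.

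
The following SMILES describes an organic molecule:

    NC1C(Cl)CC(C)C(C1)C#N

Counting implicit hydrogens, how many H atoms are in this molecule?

Walk through each heavy atom and fill implicit hydrogens from standard valence (C 4, N 3, O 2, S 2, halogen 1):
  atom 1: N, bond orders sum to 1 (valence 3) → 2 H
  atom 2: C, bond orders sum to 3 (valence 4) → 1 H
  atom 3: C, bond orders sum to 3 (valence 4) → 1 H
  atom 4: Cl (halogen, monovalent) → 0 H
  atom 5: C, bond orders sum to 2 (valence 4) → 2 H
  atom 6: C, bond orders sum to 3 (valence 4) → 1 H
  atom 7: C, bond orders sum to 1 (valence 4) → 3 H
  atom 8: C, bond orders sum to 3 (valence 4) → 1 H
  atom 9: C, bond orders sum to 2 (valence 4) → 2 H
  atom 10: C, bond orders sum to 4 (valence 4) → 0 H
  atom 11: N, bond orders sum to 3 (valence 3) → 0 H
Total hydrogens: 13.

13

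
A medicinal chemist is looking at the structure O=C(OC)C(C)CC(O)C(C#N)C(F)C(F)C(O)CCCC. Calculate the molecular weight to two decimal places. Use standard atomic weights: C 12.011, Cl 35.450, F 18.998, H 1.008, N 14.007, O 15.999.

First, the molecular formula is C15H25F2NO4 (counting implicit H from valence).
  C: 15 × 12.011 = 180.165
  F: 2 × 18.998 = 37.996
  H: 25 × 1.008 = 25.200
  N: 1 × 14.007 = 14.007
  O: 4 × 15.999 = 63.996
Sum: 15×12.011 + 2×18.998 + 25×1.008 + 1×14.007 + 4×15.999 = 321.364 → 321.36 g/mol.

321.36 g/mol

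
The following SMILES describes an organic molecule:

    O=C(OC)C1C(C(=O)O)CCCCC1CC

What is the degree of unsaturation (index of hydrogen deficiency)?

3

Molecular formula: C12H20O4.
DoU = (2C + 2 + N − H − X) / 2, where X is the halogen count and O/S are ignored.
    = (2·12 + 2 + 0 − 20 − 0) / 2 = 6 / 2 = 3.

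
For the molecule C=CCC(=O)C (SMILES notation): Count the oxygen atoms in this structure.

1

Scan the SMILES for O atoms (remember two-letter symbols like Cl and Br are single atoms).
Oxygen count: 1.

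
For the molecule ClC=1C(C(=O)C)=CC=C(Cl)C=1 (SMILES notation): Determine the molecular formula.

C8H6Cl2O

Walk through each heavy atom and fill implicit hydrogens from standard valence (C 4, N 3, O 2, S 2, halogen 1):
  atom 1: Cl (halogen, monovalent) → 0 H
  atom 2: C, bond orders sum to 4 (valence 4) → 0 H
  atom 3: C, bond orders sum to 4 (valence 4) → 0 H
  atom 4: C, bond orders sum to 4 (valence 4) → 0 H
  atom 5: O, bond orders sum to 2 (valence 2) → 0 H
  atom 6: C, bond orders sum to 1 (valence 4) → 3 H
  atom 7: C, bond orders sum to 3 (valence 4) → 1 H
  atom 8: C, bond orders sum to 3 (valence 4) → 1 H
  atom 9: C, bond orders sum to 4 (valence 4) → 0 H
  atom 10: Cl (halogen, monovalent) → 0 H
  atom 11: C, bond orders sum to 3 (valence 4) → 1 H
Totals → C:8, H:6, Cl:2, O:1.
In Hill order: C8H6Cl2O.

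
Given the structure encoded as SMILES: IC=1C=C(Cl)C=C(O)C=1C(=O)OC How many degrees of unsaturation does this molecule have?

5

Degree of unsaturation = (number of rings) + (number of π bonds).
Ring closures in the SMILES: 1.
π bonds: 4 double bonds (each 1 DoU) → 4 DoU from unsaturation.
Total DoU = 1 + 4 = 5.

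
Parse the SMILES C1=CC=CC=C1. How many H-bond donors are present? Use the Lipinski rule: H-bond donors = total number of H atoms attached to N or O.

Donors: find every N or O and count the H atoms it carries.
  (no N or O atoms present)
Lipinski HBD = 0.

0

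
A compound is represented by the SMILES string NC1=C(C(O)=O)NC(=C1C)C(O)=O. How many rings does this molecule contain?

In SMILES, each pair of matching ring-closure digits denotes one ring-closing bond; the number of such bonds equals the number of independent rings.
Ring-closure bonds here: 1.

1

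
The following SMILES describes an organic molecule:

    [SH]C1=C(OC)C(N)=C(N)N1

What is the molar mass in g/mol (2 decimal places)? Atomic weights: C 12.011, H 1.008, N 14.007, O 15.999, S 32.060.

First, the molecular formula is C5H9N3OS (counting implicit H from valence).
  C: 5 × 12.011 = 60.055
  H: 9 × 1.008 = 9.072
  N: 3 × 14.007 = 42.021
  O: 1 × 15.999 = 15.999
  S: 1 × 32.060 = 32.060
Sum: 5×12.011 + 9×1.008 + 3×14.007 + 1×15.999 + 1×32.060 = 159.207 → 159.21 g/mol.

159.21 g/mol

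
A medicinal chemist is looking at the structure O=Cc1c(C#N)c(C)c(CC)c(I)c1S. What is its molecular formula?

C11H10INOS

Walk through each heavy atom and fill implicit hydrogens from standard valence (C 4, N 3, O 2, S 2, halogen 1); for lowercase aromatic atoms, an aromatic c carries 1 H when it has two neighbours and 0 H with three, and aromatic n carries 0 H:
  atom 1: O, bond orders sum to 2 (valence 2) → 0 H
  atom 2: C, bond orders sum to 3 (valence 4) → 1 H
  atom 3: aromatic c, 3 neighbours → 0 H
  atom 4: aromatic c, 3 neighbours → 0 H
  atom 5: C, bond orders sum to 4 (valence 4) → 0 H
  atom 6: N, bond orders sum to 3 (valence 3) → 0 H
  atom 7: aromatic c, 3 neighbours → 0 H
  atom 8: C, bond orders sum to 1 (valence 4) → 3 H
  atom 9: aromatic c, 3 neighbours → 0 H
  atom 10: C, bond orders sum to 2 (valence 4) → 2 H
  atom 11: C, bond orders sum to 1 (valence 4) → 3 H
  atom 12: aromatic c, 3 neighbours → 0 H
  atom 13: I (halogen, monovalent) → 0 H
  atom 14: aromatic c, 3 neighbours → 0 H
  atom 15: S, bond orders sum to 1 (valence 2) → 1 H
Totals → C:11, H:10, I:1, N:1, O:1, S:1.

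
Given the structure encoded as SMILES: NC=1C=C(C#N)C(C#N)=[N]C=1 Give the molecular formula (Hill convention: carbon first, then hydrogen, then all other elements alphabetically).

C7H4N4

Walk through each heavy atom and fill implicit hydrogens from standard valence (C 4, N 3, O 2, S 2, halogen 1):
  atom 1: N, bond orders sum to 1 (valence 3) → 2 H
  atom 2: C, bond orders sum to 4 (valence 4) → 0 H
  atom 3: C, bond orders sum to 3 (valence 4) → 1 H
  atom 4: C, bond orders sum to 4 (valence 4) → 0 H
  atom 5: C, bond orders sum to 4 (valence 4) → 0 H
  atom 6: N, bond orders sum to 3 (valence 3) → 0 H
  atom 7: C, bond orders sum to 4 (valence 4) → 0 H
  atom 8: C, bond orders sum to 4 (valence 4) → 0 H
  atom 9: N, bond orders sum to 3 (valence 3) → 0 H
  atom 10: N with explicit H count 0
  atom 11: C, bond orders sum to 3 (valence 4) → 1 H
Totals → C:7, H:4, N:4.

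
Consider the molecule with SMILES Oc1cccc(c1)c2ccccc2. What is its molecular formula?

Walk through each heavy atom and fill implicit hydrogens from standard valence (C 4, N 3, O 2, S 2, halogen 1); for lowercase aromatic atoms, an aromatic c carries 1 H when it has two neighbours and 0 H with three, and aromatic n carries 0 H:
  atom 1: O, bond orders sum to 1 (valence 2) → 1 H
  atom 2: aromatic c, 3 neighbours → 0 H
  atom 3: aromatic c, 2 neighbours → 1 H
  atom 4: aromatic c, 2 neighbours → 1 H
  atom 5: aromatic c, 2 neighbours → 1 H
  atom 6: aromatic c, 3 neighbours → 0 H
  atom 7: aromatic c, 2 neighbours → 1 H
  atom 8: aromatic c, 3 neighbours → 0 H
  atom 9: aromatic c, 2 neighbours → 1 H
  atom 10: aromatic c, 2 neighbours → 1 H
  atom 11: aromatic c, 2 neighbours → 1 H
  atom 12: aromatic c, 2 neighbours → 1 H
  atom 13: aromatic c, 2 neighbours → 1 H
Totals → C:12, H:10, O:1.

C12H10O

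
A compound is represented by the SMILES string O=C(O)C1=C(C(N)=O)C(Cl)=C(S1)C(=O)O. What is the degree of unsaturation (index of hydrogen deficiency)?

6

Molecular formula: C7H4ClNO5S.
DoU = (2C + 2 + N − H − X) / 2, where X is the halogen count and O/S are ignored.
    = (2·7 + 2 + 1 − 4 − 1) / 2 = 12 / 2 = 6.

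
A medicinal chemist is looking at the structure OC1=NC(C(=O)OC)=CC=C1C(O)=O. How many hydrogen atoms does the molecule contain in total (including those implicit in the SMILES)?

7

Walk through each heavy atom and fill implicit hydrogens from standard valence (C 4, N 3, O 2, S 2, halogen 1):
  atom 1: O, bond orders sum to 1 (valence 2) → 1 H
  atom 2: C, bond orders sum to 4 (valence 4) → 0 H
  atom 3: N, bond orders sum to 3 (valence 3) → 0 H
  atom 4: C, bond orders sum to 4 (valence 4) → 0 H
  atom 5: C, bond orders sum to 4 (valence 4) → 0 H
  atom 6: O, bond orders sum to 2 (valence 2) → 0 H
  atom 7: O, bond orders sum to 2 (valence 2) → 0 H
  atom 8: C, bond orders sum to 1 (valence 4) → 3 H
  atom 9: C, bond orders sum to 3 (valence 4) → 1 H
  atom 10: C, bond orders sum to 3 (valence 4) → 1 H
  atom 11: C, bond orders sum to 4 (valence 4) → 0 H
  atom 12: C, bond orders sum to 4 (valence 4) → 0 H
  atom 13: O, bond orders sum to 1 (valence 2) → 1 H
  atom 14: O, bond orders sum to 2 (valence 2) → 0 H
Total hydrogens: 7.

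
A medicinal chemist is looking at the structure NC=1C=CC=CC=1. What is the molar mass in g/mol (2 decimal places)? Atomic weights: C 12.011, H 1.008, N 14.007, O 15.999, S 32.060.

First, the molecular formula is C6H7N (counting implicit H from valence).
  C: 6 × 12.011 = 72.066
  H: 7 × 1.008 = 7.056
  N: 1 × 14.007 = 14.007
Sum: 6×12.011 + 7×1.008 + 1×14.007 = 93.129 → 93.13 g/mol.

93.13 g/mol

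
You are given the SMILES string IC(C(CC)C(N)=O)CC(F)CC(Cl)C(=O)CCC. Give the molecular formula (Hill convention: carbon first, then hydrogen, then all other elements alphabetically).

C13H22ClFINO2

Walk through each heavy atom and fill implicit hydrogens from standard valence (C 4, N 3, O 2, S 2, halogen 1):
  atom 1: I (halogen, monovalent) → 0 H
  atom 2: C, bond orders sum to 3 (valence 4) → 1 H
  atom 3: C, bond orders sum to 3 (valence 4) → 1 H
  atom 4: C, bond orders sum to 2 (valence 4) → 2 H
  atom 5: C, bond orders sum to 1 (valence 4) → 3 H
  atom 6: C, bond orders sum to 4 (valence 4) → 0 H
  atom 7: N, bond orders sum to 1 (valence 3) → 2 H
  atom 8: O, bond orders sum to 2 (valence 2) → 0 H
  atom 9: C, bond orders sum to 2 (valence 4) → 2 H
  atom 10: C, bond orders sum to 3 (valence 4) → 1 H
  atom 11: F (halogen, monovalent) → 0 H
  atom 12: C, bond orders sum to 2 (valence 4) → 2 H
  atom 13: C, bond orders sum to 3 (valence 4) → 1 H
  atom 14: Cl (halogen, monovalent) → 0 H
  atom 15: C, bond orders sum to 4 (valence 4) → 0 H
  atom 16: O, bond orders sum to 2 (valence 2) → 0 H
  atom 17: C, bond orders sum to 2 (valence 4) → 2 H
  atom 18: C, bond orders sum to 2 (valence 4) → 2 H
  atom 19: C, bond orders sum to 1 (valence 4) → 3 H
Totals → C:13, H:22, Cl:1, F:1, I:1, N:1, O:2.
In Hill order: C13H22ClFINO2.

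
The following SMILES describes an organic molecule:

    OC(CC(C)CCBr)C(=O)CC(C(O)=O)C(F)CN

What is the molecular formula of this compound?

C12H21BrFNO4

Walk through each heavy atom and fill implicit hydrogens from standard valence (C 4, N 3, O 2, S 2, halogen 1):
  atom 1: O, bond orders sum to 1 (valence 2) → 1 H
  atom 2: C, bond orders sum to 3 (valence 4) → 1 H
  atom 3: C, bond orders sum to 2 (valence 4) → 2 H
  atom 4: C, bond orders sum to 3 (valence 4) → 1 H
  atom 5: C, bond orders sum to 1 (valence 4) → 3 H
  atom 6: C, bond orders sum to 2 (valence 4) → 2 H
  atom 7: C, bond orders sum to 2 (valence 4) → 2 H
  atom 8: Br (halogen, monovalent) → 0 H
  atom 9: C, bond orders sum to 4 (valence 4) → 0 H
  atom 10: O, bond orders sum to 2 (valence 2) → 0 H
  atom 11: C, bond orders sum to 2 (valence 4) → 2 H
  atom 12: C, bond orders sum to 3 (valence 4) → 1 H
  atom 13: C, bond orders sum to 4 (valence 4) → 0 H
  atom 14: O, bond orders sum to 1 (valence 2) → 1 H
  atom 15: O, bond orders sum to 2 (valence 2) → 0 H
  atom 16: C, bond orders sum to 3 (valence 4) → 1 H
  atom 17: F (halogen, monovalent) → 0 H
  atom 18: C, bond orders sum to 2 (valence 4) → 2 H
  atom 19: N, bond orders sum to 1 (valence 3) → 2 H
Totals → C:12, H:21, Br:1, F:1, N:1, O:4.
In Hill order: C12H21BrFNO4.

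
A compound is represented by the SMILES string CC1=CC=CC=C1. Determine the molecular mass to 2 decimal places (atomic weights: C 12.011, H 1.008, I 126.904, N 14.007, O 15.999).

92.14 g/mol

First, the molecular formula is C7H8 (counting implicit H from valence).
  C: 7 × 12.011 = 84.077
  H: 8 × 1.008 = 8.064
Sum: 7×12.011 + 8×1.008 = 92.141 → 92.14 g/mol.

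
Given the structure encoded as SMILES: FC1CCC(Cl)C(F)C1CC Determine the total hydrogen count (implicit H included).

Walk through each heavy atom and fill implicit hydrogens from standard valence (C 4, N 3, O 2, S 2, halogen 1):
  atom 1: F (halogen, monovalent) → 0 H
  atom 2: C, bond orders sum to 3 (valence 4) → 1 H
  atom 3: C, bond orders sum to 2 (valence 4) → 2 H
  atom 4: C, bond orders sum to 2 (valence 4) → 2 H
  atom 5: C, bond orders sum to 3 (valence 4) → 1 H
  atom 6: Cl (halogen, monovalent) → 0 H
  atom 7: C, bond orders sum to 3 (valence 4) → 1 H
  atom 8: F (halogen, monovalent) → 0 H
  atom 9: C, bond orders sum to 3 (valence 4) → 1 H
  atom 10: C, bond orders sum to 2 (valence 4) → 2 H
  atom 11: C, bond orders sum to 1 (valence 4) → 3 H
Total hydrogens: 13.

13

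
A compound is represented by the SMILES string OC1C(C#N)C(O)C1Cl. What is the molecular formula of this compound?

Walk through each heavy atom and fill implicit hydrogens from standard valence (C 4, N 3, O 2, S 2, halogen 1):
  atom 1: O, bond orders sum to 1 (valence 2) → 1 H
  atom 2: C, bond orders sum to 3 (valence 4) → 1 H
  atom 3: C, bond orders sum to 3 (valence 4) → 1 H
  atom 4: C, bond orders sum to 4 (valence 4) → 0 H
  atom 5: N, bond orders sum to 3 (valence 3) → 0 H
  atom 6: C, bond orders sum to 3 (valence 4) → 1 H
  atom 7: O, bond orders sum to 1 (valence 2) → 1 H
  atom 8: C, bond orders sum to 3 (valence 4) → 1 H
  atom 9: Cl (halogen, monovalent) → 0 H
Totals → C:5, H:6, Cl:1, N:1, O:2.

C5H6ClNO2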